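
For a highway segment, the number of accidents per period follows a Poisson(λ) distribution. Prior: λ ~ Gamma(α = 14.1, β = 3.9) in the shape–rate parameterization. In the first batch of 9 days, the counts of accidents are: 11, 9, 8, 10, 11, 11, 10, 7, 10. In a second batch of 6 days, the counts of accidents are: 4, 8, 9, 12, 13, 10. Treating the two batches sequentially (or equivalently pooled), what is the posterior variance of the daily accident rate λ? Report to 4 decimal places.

With a Gamma(shape α, rate β) prior, the Poisson likelihood is conjugate: the posterior is Gamma(α + ΣXᵢ, β + n).
Batch 1: sum of counts S = 87 over n = 9 days.
After batch 1: Gamma(α+S, β+n) = Gamma(14.1+87, 3.9+9) = Gamma(101.1, 12.9).
Batch 2: sum of counts S = 56 over n = 6 days.
After batch 2: Gamma(α+S, β+n) = Gamma(101.1+56, 12.9+6) = Gamma(157.1, 18.9).
Var = α/β² = 157.1/18.9² = 0.4398.

0.4398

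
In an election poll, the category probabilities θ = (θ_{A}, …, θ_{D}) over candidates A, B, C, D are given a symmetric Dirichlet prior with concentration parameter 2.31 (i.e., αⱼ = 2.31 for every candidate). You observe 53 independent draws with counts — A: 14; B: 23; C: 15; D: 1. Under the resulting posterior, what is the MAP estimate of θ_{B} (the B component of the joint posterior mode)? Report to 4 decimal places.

The Dirichlet prior is conjugate to the Multinomial likelihood: each posterior αⱼ = prior αⱼ + observed count nⱼ.
Posterior concentration: (16.31, 25.31, 17.31, 3.31), total = 62.24.
Joint mode component: (α_{B}−1)/(Σα−K) = 24.31/58.24 = 0.4174.

0.4174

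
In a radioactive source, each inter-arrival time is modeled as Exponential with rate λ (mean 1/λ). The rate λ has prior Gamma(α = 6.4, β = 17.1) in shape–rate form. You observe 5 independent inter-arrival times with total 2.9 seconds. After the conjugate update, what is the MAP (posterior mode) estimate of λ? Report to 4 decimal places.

With a Gamma(shape α, rate β) prior on the exponential rate λ, the posterior after n observations with total T = Σxᵢ is Gamma(α+n, β+T).
Posterior: Gamma(6.4+5, 17.1+2.9) = Gamma(11.4, 20.0).
Mode = (α−1)/β = 0.5200.

0.5200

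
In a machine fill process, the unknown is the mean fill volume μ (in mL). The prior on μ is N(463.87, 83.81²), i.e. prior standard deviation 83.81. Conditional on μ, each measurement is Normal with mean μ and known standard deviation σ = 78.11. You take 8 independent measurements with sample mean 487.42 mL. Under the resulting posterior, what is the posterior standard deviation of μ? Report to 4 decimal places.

26.2288

For Normal data with known variance σ², a Normal(μ₀, σ₀²) prior on μ is conjugate. Posterior precision = 1/σ₀² + n/σ²; posterior mean is the precision-weighted average of μ₀ and x̄.
σ₀² = 83.81² = 7024.1161, σ² = 78.11² = 6101.1721; σ² + n·σ₀² = 6101.1721 + 8·7024.1161 = 62294.1009.
Posterior precision = 1/σ₀² + n/σ² = 1/7024.1161 + 8/6101.1721 = (σ² + n·σ₀²)/(σ₀²σ²) = 62294.1009/(7024.1161·6101.1721); posterior variance σₙ² = σ₀²σ²/(σ² + n·σ₀²) = 7024.1161·6101.1721/62294.1009 = 687.951837.
Posterior SD = √σₙ² = √(7024.1161·6101.1721/62294.1009) = 26.2288.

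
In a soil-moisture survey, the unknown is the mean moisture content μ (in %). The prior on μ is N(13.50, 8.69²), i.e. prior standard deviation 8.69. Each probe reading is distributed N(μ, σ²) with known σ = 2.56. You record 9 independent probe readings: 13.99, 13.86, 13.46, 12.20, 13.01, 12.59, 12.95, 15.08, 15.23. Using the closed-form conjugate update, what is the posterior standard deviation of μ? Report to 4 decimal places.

For Normal data with known variance σ², a Normal(μ₀, σ₀²) prior on μ is conjugate. Posterior precision = 1/σ₀² + n/σ²; posterior mean is the precision-weighted average of μ₀ and x̄.
σ₀² = 8.69² = 75.5161, σ² = 2.56² = 6.5536; σ² + n·σ₀² = 6.5536 + 9·75.5161 = 686.1985.
Posterior precision = 1/σ₀² + n/σ² = 1/75.5161 + 9/6.5536 = (σ² + n·σ₀²)/(σ₀²σ²) = 686.1985/(75.5161·6.5536); posterior variance σₙ² = σ₀²σ²/(σ² + n·σ₀²) = 75.5161·6.5536/686.1985 = 0.721223.
Posterior SD = √σₙ² = √(75.5161·6.5536/686.1985) = 0.8492.

0.8492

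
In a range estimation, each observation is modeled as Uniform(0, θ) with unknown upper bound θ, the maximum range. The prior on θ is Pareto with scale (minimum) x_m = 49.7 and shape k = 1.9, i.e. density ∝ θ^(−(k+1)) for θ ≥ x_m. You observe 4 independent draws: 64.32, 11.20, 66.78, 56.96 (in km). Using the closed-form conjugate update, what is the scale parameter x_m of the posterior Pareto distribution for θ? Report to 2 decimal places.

A Pareto(scale x_m, shape k) prior on the upper bound θ of Uniform(0, θ) is conjugate: posterior is Pareto(max(x_m, max xᵢ), k + n).
Sample maximum = 66.78; prior scale x_m = 49.7 → posterior scale = max = 66.78.
Posterior shape = 1.9 + 4 = 5.9.
Posterior scale x_m = 66.78.

66.78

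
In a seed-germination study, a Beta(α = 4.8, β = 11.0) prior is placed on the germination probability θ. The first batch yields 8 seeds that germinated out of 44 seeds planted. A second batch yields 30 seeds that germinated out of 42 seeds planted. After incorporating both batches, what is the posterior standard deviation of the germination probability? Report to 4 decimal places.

0.0487

The Beta prior is conjugate to a Binomial/Bernoulli likelihood; the update adds successes to α and failures to β.
After batch 1: Beta(4.8+8, 11.0+36) = Beta(12.8, 47.0).
After batch 2: Beta(12.8+30, 47.0+12) = Beta(42.8, 59.0).
Var = αβ/((α+β)²(α+β+1)) = 42.8·59.0/(101.8²·102.8) = 0.00237032; SD = √0.00237032 = 0.0487.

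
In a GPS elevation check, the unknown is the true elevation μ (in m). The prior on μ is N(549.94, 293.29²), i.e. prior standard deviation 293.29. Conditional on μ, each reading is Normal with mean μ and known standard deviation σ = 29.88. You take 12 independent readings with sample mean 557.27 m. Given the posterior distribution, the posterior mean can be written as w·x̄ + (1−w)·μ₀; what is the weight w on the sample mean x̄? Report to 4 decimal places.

For Normal data with known variance σ², a Normal(μ₀, σ₀²) prior on μ is conjugate. Posterior precision = 1/σ₀² + n/σ²; posterior mean is the precision-weighted average of μ₀ and x̄.
σ₀² = 293.29² = 86019.0241, σ² = 29.88² = 892.8144. Prior precision 1/σ₀² = 1/86019.0241; data precision n/σ² = 12/892.8144.
w = (n/σ²)/(1/σ₀² + n/σ²) = n·σ₀²/(σ² + n·σ₀²) = 12·86019.0241/(892.8144 + 12·86019.0241) = 1032228.2892/1033121.1036 = 0.9991.

0.9991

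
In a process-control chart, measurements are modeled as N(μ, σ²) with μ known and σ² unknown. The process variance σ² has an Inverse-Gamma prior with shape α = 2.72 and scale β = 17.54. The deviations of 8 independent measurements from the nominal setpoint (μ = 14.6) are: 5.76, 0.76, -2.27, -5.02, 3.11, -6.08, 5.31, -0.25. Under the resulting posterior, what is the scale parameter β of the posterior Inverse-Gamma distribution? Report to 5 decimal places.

87.04280

With known mean μ and an Inverse-Gamma(α, β) prior on σ², the Normal likelihood is conjugate: posterior is Inv-Gamma(α + n/2, β + Σ(xᵢ−μ)²/2).
Σ(xᵢ−μ)² = (5.76)² + (0.76)² + (-2.27)² + (-5.02)² + (3.11)² + (-6.08)² + (5.31)² + (-0.25)² = 139.0056.
Posterior: Inv-Gamma(2.72 + 8/2, 17.54 + 139.0056/2) = Inv-Gamma(6.72, 87.04280).
Posterior β = 87.04280.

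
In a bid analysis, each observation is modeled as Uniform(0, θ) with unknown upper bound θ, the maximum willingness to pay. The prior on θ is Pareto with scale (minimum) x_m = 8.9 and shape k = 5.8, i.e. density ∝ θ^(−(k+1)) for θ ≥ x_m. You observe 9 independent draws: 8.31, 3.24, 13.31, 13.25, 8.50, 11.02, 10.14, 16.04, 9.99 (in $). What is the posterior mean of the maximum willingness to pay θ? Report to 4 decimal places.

17.2023

A Pareto(scale x_m, shape k) prior on the upper bound θ of Uniform(0, θ) is conjugate: posterior is Pareto(max(x_m, max xᵢ), k + n).
Sample maximum = 16.04; prior scale x_m = 8.9 → posterior scale = max = 16.04.
Posterior shape = 5.8 + 9 = 14.8.
E[θ|data] = k·x_m/(k−1) = 14.8·16.04/13.8 = 17.2023.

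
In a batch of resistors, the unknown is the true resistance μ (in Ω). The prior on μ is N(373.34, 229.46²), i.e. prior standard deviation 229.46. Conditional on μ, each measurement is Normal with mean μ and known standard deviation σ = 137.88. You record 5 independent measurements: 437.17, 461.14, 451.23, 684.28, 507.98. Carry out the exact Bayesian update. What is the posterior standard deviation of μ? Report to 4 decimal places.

59.5492

For Normal data with known variance σ², a Normal(μ₀, σ₀²) prior on μ is conjugate. Posterior precision = 1/σ₀² + n/σ²; posterior mean is the precision-weighted average of μ₀ and x̄.
σ₀² = 229.46² = 52651.8916, σ² = 137.88² = 19010.8944; σ² + n·σ₀² = 19010.8944 + 5·52651.8916 = 282270.3524.
Posterior precision = 1/σ₀² + n/σ² = 1/52651.8916 + 5/19010.8944 = (σ² + n·σ₀²)/(σ₀²σ²) = 282270.3524/(52651.8916·19010.8944); posterior variance σₙ² = σ₀²σ²/(σ² + n·σ₀²) = 52651.8916·19010.8944/282270.3524 = 3546.102319.
Posterior SD = √σₙ² = √(52651.8916·19010.8944/282270.3524) = 59.5492.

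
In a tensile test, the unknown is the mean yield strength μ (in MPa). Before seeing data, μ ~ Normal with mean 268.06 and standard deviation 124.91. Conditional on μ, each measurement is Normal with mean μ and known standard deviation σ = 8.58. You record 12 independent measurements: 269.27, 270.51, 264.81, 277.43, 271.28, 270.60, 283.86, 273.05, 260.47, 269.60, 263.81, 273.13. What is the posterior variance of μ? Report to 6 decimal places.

6.132289

For Normal data with known variance σ², a Normal(μ₀, σ₀²) prior on μ is conjugate. Posterior precision = 1/σ₀² + n/σ²; posterior mean is the precision-weighted average of μ₀ and x̄.
σ₀² = 124.91² = 15602.5081, σ² = 8.58² = 73.6164; σ² + n·σ₀² = 73.6164 + 12·15602.5081 = 187303.7136.
Posterior precision = 1/σ₀² + n/σ² = 1/15602.5081 + 12/73.6164 = (σ² + n·σ₀²)/(σ₀²σ²) = 187303.7136/(15602.5081·73.6164); posterior variance σₙ² = σ₀²σ²/(σ² + n·σ₀²) = 15602.5081·73.6164/187303.7136 = 6.132289.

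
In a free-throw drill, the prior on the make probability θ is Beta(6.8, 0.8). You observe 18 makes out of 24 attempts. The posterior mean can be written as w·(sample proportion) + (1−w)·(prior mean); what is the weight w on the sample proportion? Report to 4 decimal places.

0.7595

The Beta prior is conjugate to a Binomial/Bernoulli likelihood; the update adds successes to α and failures to β.
Posterior mean = (α₀+k)/(α₀+β₀+n) = [n/(α₀+β₀+n)]·(k/n) + [(α₀+β₀)/(α₀+β₀+n)]·α₀/(α₀+β₀), so only n and the prior enter the weight.
The weight on the data is w = n/(α₀+β₀+n) = 24/(6.8+0.8+24) = 24/31.6 = 0.7595.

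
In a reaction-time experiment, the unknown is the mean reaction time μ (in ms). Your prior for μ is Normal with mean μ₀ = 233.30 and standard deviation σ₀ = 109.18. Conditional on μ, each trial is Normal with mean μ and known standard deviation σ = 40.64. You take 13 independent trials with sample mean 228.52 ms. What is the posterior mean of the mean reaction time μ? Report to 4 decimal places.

228.5704

For Normal data with known variance σ², a Normal(μ₀, σ₀²) prior on μ is conjugate. Posterior precision = 1/σ₀² + n/σ²; posterior mean is the precision-weighted average of μ₀ and x̄.
n·x̄ = 13·228.52 = 2970.76.
σ₀² = 109.18² = 11920.2724, σ² = 40.64² = 1651.6096; σ² + n·σ₀² = 1651.6096 + 13·11920.2724 = 156615.1508.
Posterior mean = (μ₀/σ₀² + n·x̄/σ²)/(1/σ₀² + n/σ²) = (σ²·μ₀ + σ₀²·n·x̄)/(σ² + n·σ₀²) = (1651.6096·233.30 + 11920.2724·2970.76)/156615.1508 = 35797588.954704/156615.1508 = 228.5704.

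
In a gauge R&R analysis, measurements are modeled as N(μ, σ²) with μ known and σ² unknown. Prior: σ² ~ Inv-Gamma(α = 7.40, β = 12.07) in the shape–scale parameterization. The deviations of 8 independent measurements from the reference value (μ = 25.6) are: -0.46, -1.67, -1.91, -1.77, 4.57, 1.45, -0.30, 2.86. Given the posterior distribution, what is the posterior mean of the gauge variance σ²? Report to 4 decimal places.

With known mean μ and an Inverse-Gamma(α, β) prior on σ², the Normal likelihood is conjugate: posterior is Inv-Gamma(α + n/2, β + Σ(xᵢ−μ)²/2).
Σ(xᵢ−μ)² = (-0.46)² + (-1.67)² + (-1.91)² + (-1.77)² + (4.57)² + (1.45)² + (-0.30)² + (2.86)² = 41.0385.
Posterior: Inv-Gamma(7.40 + 8/2, 12.07 + 41.0385/2) = Inv-Gamma(11.40, 32.58925).
E[σ²|data] = β/(α−1) = 32.58925/10.40 = 3.1336.

3.1336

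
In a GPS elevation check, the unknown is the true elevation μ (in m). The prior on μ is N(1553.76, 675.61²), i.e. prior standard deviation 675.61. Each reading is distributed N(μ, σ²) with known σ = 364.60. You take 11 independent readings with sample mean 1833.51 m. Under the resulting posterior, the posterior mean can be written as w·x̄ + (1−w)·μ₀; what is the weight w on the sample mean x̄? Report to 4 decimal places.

0.9742

For Normal data with known variance σ², a Normal(μ₀, σ₀²) prior on μ is conjugate. Posterior precision = 1/σ₀² + n/σ²; posterior mean is the precision-weighted average of μ₀ and x̄.
σ₀² = 675.61² = 456448.8721, σ² = 364.60² = 132933.16. Prior precision 1/σ₀² = 1/456448.8721; data precision n/σ² = 11/132933.16.
w = (n/σ²)/(1/σ₀² + n/σ²) = n·σ₀²/(σ² + n·σ₀²) = 11·456448.8721/(132933.16 + 11·456448.8721) = 5020937.5931/5153870.7531 = 0.9742.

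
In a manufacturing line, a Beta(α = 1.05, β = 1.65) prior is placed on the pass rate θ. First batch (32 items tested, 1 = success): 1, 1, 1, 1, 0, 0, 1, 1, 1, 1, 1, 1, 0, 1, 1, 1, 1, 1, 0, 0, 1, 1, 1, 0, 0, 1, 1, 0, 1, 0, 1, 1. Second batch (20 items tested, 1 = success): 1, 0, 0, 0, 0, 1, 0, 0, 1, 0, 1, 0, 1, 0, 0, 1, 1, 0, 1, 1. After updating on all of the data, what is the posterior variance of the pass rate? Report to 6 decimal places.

The Beta prior is conjugate to a Binomial/Bernoulli likelihood; the update adds successes to α and failures to β.
After batch 1: Beta(1.05+23, 1.65+9) = Beta(24.05, 10.65).
After batch 2: Beta(24.05+9, 10.65+11) = Beta(33.05, 21.65).
Var = αβ/((α+β)²(α+β+1)) = 33.05·21.65/(54.70²·55.70) = 0.004293.

0.004293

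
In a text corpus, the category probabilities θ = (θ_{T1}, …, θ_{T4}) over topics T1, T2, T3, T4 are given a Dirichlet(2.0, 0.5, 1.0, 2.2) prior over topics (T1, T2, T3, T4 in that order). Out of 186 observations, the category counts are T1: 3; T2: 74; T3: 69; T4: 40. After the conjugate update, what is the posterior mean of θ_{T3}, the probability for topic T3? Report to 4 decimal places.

The Dirichlet prior is conjugate to the Multinomial likelihood: each posterior αⱼ = prior αⱼ + observed count nⱼ.
Posterior concentration: (5.0, 74.5, 70.0, 42.2), total = 191.7.
E[θ_{T3}|data] = α_{T3}/Σα = 70.0/191.7 = 0.3652.

0.3652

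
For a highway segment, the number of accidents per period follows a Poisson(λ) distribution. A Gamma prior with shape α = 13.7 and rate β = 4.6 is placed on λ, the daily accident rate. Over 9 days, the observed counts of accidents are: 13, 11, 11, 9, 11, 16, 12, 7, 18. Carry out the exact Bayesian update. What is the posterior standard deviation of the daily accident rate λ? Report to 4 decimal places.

0.8112

With a Gamma(shape α, rate β) prior, the Poisson likelihood is conjugate: the posterior is Gamma(α + ΣXᵢ, β + n).
Sum of counts S = 108 over n = 9 days.
Posterior: Gamma(α+S, β+n) = Gamma(13.7+108, 4.6+9) = Gamma(121.7, 13.6).
SD = √α/β = √121.7/13.6 = 0.8112.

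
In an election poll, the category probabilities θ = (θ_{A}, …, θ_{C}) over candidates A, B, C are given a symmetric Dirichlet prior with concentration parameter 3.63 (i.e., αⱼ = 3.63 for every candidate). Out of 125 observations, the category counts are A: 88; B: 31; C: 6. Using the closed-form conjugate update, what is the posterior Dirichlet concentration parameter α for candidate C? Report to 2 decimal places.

9.63

The Dirichlet prior is conjugate to the Multinomial likelihood: each posterior αⱼ = prior αⱼ + observed count nⱼ.
Posterior concentration: (91.63, 34.63, 9.63), total = 135.89.
α_{C} = 3.63 + 6 = 9.63.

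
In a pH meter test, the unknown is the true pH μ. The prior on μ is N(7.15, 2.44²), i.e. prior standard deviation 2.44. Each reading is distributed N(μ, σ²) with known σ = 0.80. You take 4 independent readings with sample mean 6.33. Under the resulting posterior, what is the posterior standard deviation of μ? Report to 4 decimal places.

For Normal data with known variance σ², a Normal(μ₀, σ₀²) prior on μ is conjugate. Posterior precision = 1/σ₀² + n/σ²; posterior mean is the precision-weighted average of μ₀ and x̄.
σ₀² = 2.44² = 5.9536, σ² = 0.80² = 0.64; σ² + n·σ₀² = 0.64 + 4·5.9536 = 24.4544.
Posterior precision = 1/σ₀² + n/σ² = 1/5.9536 + 4/0.64 = (σ² + n·σ₀²)/(σ₀²σ²) = 24.4544/(5.9536·0.64); posterior variance σₙ² = σ₀²σ²/(σ² + n·σ₀²) = 5.9536·0.64/24.4544 = 0.155813.
Posterior SD = √σₙ² = √(5.9536·0.64/24.4544) = 0.3947.

0.3947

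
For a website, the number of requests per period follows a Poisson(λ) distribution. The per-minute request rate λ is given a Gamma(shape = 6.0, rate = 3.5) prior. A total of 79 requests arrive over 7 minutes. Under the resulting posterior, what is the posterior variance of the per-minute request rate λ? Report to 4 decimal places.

With a Gamma(shape α, rate β) prior, the Poisson likelihood is conjugate: the posterior is Gamma(α + ΣXᵢ, β + n).
Posterior: Gamma(α+S, β+n) = Gamma(6.0+79, 3.5+7) = Gamma(85.0, 10.5).
Var = α/β² = 85.0/10.5² = 0.7710.

0.7710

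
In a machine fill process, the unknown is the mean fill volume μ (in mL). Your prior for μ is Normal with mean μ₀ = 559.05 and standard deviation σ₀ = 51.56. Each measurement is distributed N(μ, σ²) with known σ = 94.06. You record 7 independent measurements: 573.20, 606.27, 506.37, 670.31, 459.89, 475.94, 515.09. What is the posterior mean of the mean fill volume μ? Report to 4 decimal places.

548.7595

For Normal data with known variance σ², a Normal(μ₀, σ₀²) prior on μ is conjugate. Posterior precision = 1/σ₀² + n/σ²; posterior mean is the precision-weighted average of μ₀ and x̄.
Σxᵢ = 573.20 + 606.27 + 506.37 + 670.31 + 459.89 + 475.94 + 515.09 = 3807.07, so n·x̄ = 3807.07.
σ₀² = 51.56² = 2658.4336, σ² = 94.06² = 8847.2836; σ² + n·σ₀² = 8847.2836 + 7·2658.4336 = 27456.3188.
Posterior mean = (μ₀/σ₀² + n·x̄/σ²)/(1/σ₀² + n/σ²) = (σ²·μ₀ + σ₀²·n·x̄)/(σ² + n·σ₀²) = (8847.2836·559.05 + 2658.4336·3807.07)/27456.3188 = 15066916.702132/27456.3188 = 548.7595.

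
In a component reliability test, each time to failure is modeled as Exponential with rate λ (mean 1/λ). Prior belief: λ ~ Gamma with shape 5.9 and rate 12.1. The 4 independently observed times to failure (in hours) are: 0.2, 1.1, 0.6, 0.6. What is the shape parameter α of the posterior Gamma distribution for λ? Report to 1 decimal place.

9.9

With a Gamma(shape α, rate β) prior on the exponential rate λ, the posterior after n observations with total T = Σxᵢ is Gamma(α+n, β+T).
Sum of observations T = 2.5 hours; n = 4.
Posterior: Gamma(5.9+4, 12.1+2.5) = Gamma(9.9, 14.6).
Posterior α = 9.9.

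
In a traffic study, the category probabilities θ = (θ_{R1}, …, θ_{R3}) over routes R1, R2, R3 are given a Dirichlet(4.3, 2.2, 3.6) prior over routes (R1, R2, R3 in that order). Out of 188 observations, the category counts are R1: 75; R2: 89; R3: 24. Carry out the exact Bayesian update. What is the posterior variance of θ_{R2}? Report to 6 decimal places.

The Dirichlet prior is conjugate to the Multinomial likelihood: each posterior αⱼ = prior αⱼ + observed count nⱼ.
Posterior concentration: (79.3, 91.2, 27.6), total = 198.1.
Var[θ_j] = α_j(Σα−α_j)/((Σα)²(Σα+1)) = 91.2·106.9/(198.1²·199.1) = 0.001248.

0.001248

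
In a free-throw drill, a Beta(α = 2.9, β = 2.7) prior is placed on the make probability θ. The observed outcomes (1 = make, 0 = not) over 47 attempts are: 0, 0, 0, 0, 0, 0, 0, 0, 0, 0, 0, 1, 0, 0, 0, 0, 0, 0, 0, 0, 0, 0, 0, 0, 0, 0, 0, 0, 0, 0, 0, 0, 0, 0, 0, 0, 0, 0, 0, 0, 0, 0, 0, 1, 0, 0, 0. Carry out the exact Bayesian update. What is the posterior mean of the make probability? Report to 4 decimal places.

The Beta prior is conjugate to a Binomial/Bernoulli likelihood; the update adds successes to α and failures to β.
Posterior: Beta(α+k, β+n−k) = Beta(2.9+2, 2.7+45) = Beta(4.9, 47.7).
Posterior mean = α/(α+β) = 4.9/52.6 = 0.0932.

0.0932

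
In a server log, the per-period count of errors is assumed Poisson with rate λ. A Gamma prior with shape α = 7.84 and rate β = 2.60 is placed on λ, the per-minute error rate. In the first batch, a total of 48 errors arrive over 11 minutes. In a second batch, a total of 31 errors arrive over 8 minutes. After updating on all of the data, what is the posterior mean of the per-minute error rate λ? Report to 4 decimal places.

With a Gamma(shape α, rate β) prior, the Poisson likelihood is conjugate: the posterior is Gamma(α + ΣXᵢ, β + n).
After batch 1: Gamma(α+S, β+n) = Gamma(7.84+48, 2.60+11) = Gamma(55.84, 13.60).
After batch 2: Gamma(α+S, β+n) = Gamma(55.84+31, 13.60+8) = Gamma(86.84, 21.60).
Posterior mean = α/β = 86.84/21.60 = 4.0204.

4.0204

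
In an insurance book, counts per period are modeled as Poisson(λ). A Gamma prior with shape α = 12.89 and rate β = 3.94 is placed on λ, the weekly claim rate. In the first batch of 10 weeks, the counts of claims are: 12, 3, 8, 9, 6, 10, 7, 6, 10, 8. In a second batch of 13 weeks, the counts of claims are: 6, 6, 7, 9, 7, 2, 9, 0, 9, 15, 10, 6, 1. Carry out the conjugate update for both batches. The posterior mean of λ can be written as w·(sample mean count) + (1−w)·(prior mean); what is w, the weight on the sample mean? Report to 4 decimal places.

0.8537

With a Gamma(shape α, rate β) prior, the Poisson likelihood is conjugate: the posterior is Gamma(α + ΣXᵢ, β + n).
Total number of weeks: n = 10 + 13 = 23.
Posterior mean = (α₀+S)/(β₀+n) = [n/(β₀+n)]·(S/n) + [β₀/(β₀+n)]·(α₀/β₀), so only n and β₀ enter the weight.
Weight on data w = n/(β₀+n) = 23/(3.94+23) = 23/26.94 = 0.8537.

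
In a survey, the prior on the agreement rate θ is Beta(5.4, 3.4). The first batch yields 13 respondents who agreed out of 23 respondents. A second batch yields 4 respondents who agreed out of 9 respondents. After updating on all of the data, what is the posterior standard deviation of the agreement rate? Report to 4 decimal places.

The Beta prior is conjugate to a Binomial/Bernoulli likelihood; the update adds successes to α and failures to β.
After batch 1: Beta(5.4+13, 3.4+10) = Beta(18.4, 13.4).
After batch 2: Beta(18.4+4, 13.4+5) = Beta(22.4, 18.4).
Var = αβ/((α+β)²(α+β+1)) = 22.4·18.4/(40.8²·41.8) = 0.00592338; SD = √0.00592338 = 0.0770.

0.0770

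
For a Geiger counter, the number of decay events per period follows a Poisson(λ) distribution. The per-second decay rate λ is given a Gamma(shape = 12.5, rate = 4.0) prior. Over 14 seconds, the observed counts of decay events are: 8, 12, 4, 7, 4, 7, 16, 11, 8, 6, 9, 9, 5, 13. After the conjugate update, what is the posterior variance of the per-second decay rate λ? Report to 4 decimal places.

With a Gamma(shape α, rate β) prior, the Poisson likelihood is conjugate: the posterior is Gamma(α + ΣXᵢ, β + n).
Sum of counts S = 119 over n = 14 seconds.
Posterior: Gamma(α+S, β+n) = Gamma(12.5+119, 4.0+14) = Gamma(131.5, 18.0).
Var = α/β² = 131.5/18.0² = 0.4059.

0.4059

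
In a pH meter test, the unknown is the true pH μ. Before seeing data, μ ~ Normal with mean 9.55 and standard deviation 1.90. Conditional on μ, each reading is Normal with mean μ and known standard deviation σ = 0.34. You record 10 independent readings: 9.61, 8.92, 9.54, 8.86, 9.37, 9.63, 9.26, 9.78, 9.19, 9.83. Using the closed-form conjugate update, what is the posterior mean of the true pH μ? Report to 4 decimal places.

9.3995

For Normal data with known variance σ², a Normal(μ₀, σ₀²) prior on μ is conjugate. Posterior precision = 1/σ₀² + n/σ²; posterior mean is the precision-weighted average of μ₀ and x̄.
Σxᵢ = 9.61 + 8.92 + 9.54 + 8.86 + 9.37 + 9.63 + 9.26 + 9.78 + 9.19 + 9.83 = 93.99, so n·x̄ = 93.99.
σ₀² = 1.90² = 3.61, σ² = 0.34² = 0.1156; σ² + n·σ₀² = 0.1156 + 10·3.61 = 36.2156.
Posterior mean = (μ₀/σ₀² + n·x̄/σ²)/(1/σ₀² + n/σ²) = (σ²·μ₀ + σ₀²·n·x̄)/(σ² + n·σ₀²) = (0.1156·9.55 + 3.61·93.99)/36.2156 = 340.40788/36.2156 = 9.3995.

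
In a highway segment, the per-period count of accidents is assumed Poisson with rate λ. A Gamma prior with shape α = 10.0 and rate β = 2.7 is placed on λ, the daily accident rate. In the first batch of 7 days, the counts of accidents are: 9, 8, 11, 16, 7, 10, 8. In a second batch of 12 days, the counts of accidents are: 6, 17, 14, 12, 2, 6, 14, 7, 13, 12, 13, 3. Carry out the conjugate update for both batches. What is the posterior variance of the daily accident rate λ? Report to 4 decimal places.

With a Gamma(shape α, rate β) prior, the Poisson likelihood is conjugate: the posterior is Gamma(α + ΣXᵢ, β + n).
Batch 1: sum of counts S = 69 over n = 7 days.
After batch 1: Gamma(α+S, β+n) = Gamma(10.0+69, 2.7+7) = Gamma(79.0, 9.7).
Batch 2: sum of counts S = 119 over n = 12 days.
After batch 2: Gamma(α+S, β+n) = Gamma(79.0+119, 9.7+12) = Gamma(198.0, 21.7).
Var = α/β² = 198.0/21.7² = 0.4205.

0.4205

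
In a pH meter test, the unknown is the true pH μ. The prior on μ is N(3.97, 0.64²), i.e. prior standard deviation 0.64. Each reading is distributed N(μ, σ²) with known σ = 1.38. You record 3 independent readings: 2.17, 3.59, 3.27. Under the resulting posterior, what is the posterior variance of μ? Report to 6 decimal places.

For Normal data with known variance σ², a Normal(μ₀, σ₀²) prior on μ is conjugate. Posterior precision = 1/σ₀² + n/σ²; posterior mean is the precision-weighted average of μ₀ and x̄.
σ₀² = 0.64² = 0.4096, σ² = 1.38² = 1.9044; σ² + n·σ₀² = 1.9044 + 3·0.4096 = 3.1332.
Posterior precision = 1/σ₀² + n/σ² = 1/0.4096 + 3/1.9044 = (σ² + n·σ₀²)/(σ₀²σ²) = 3.1332/(0.4096·1.9044); posterior variance σₙ² = σ₀²σ²/(σ² + n·σ₀²) = 0.4096·1.9044/3.1332 = 0.248960.

0.248960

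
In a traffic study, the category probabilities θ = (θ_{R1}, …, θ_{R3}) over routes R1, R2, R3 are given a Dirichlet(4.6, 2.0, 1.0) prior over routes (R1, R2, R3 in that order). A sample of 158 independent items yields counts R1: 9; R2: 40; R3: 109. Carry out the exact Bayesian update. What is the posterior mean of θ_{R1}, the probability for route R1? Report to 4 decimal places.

0.0821

The Dirichlet prior is conjugate to the Multinomial likelihood: each posterior αⱼ = prior αⱼ + observed count nⱼ.
Posterior concentration: (13.6, 42.0, 110.0), total = 165.6.
E[θ_{R1}|data] = α_{R1}/Σα = 13.6/165.6 = 0.0821.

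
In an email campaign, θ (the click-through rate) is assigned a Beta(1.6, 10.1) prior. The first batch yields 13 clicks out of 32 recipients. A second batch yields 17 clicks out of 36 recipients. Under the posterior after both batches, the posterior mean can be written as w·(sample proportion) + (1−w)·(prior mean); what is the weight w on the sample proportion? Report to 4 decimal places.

The Beta prior is conjugate to a Binomial/Bernoulli likelihood; the update adds successes to α and failures to β.
Total number of recipients: n = 32 + 36 = 68.
Posterior mean = (α₀+k)/(α₀+β₀+n) = [n/(α₀+β₀+n)]·(k/n) + [(α₀+β₀)/(α₀+β₀+n)]·α₀/(α₀+β₀), so only n and the prior enter the weight.
The weight on the data is w = n/(α₀+β₀+n) = 68/(1.6+10.1+68) = 68/79.7 = 0.8532.

0.8532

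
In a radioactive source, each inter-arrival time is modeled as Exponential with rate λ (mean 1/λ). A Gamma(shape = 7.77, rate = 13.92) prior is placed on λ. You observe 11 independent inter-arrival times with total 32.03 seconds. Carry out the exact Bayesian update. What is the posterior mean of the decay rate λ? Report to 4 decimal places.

With a Gamma(shape α, rate β) prior on the exponential rate λ, the posterior after n observations with total T = Σxᵢ is Gamma(α+n, β+T).
Posterior: Gamma(7.77+11, 13.92+32.03) = Gamma(18.77, 45.95).
Posterior mean of λ = α/β = 18.77/45.95 = 0.4085.

0.4085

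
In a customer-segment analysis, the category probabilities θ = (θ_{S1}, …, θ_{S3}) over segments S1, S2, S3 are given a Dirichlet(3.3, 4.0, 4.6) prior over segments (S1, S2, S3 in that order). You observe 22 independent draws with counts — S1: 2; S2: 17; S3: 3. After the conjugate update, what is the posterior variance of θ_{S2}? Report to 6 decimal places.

0.006754

The Dirichlet prior is conjugate to the Multinomial likelihood: each posterior αⱼ = prior αⱼ + observed count nⱼ.
Posterior concentration: (5.3, 21.0, 7.6), total = 33.9.
Var[θ_j] = α_j(Σα−α_j)/((Σα)²(Σα+1)) = 21.0·12.9/(33.9²·34.9) = 0.006754.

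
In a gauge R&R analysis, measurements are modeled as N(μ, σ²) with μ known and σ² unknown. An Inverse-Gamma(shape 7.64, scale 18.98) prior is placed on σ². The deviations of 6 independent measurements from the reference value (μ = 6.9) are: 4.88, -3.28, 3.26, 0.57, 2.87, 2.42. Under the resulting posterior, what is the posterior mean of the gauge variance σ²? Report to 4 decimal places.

5.0611

With known mean μ and an Inverse-Gamma(α, β) prior on σ², the Normal likelihood is conjugate: posterior is Inv-Gamma(α + n/2, β + Σ(xᵢ−μ)²/2).
Σ(xᵢ−μ)² = (4.88)² + (-3.28)² + (3.26)² + (0.57)² + (2.87)² + (2.42)² = 59.6186.
Posterior: Inv-Gamma(7.64 + 6/2, 18.98 + 59.6186/2) = Inv-Gamma(10.64, 48.78930).
E[σ²|data] = β/(α−1) = 48.78930/9.64 = 5.0611.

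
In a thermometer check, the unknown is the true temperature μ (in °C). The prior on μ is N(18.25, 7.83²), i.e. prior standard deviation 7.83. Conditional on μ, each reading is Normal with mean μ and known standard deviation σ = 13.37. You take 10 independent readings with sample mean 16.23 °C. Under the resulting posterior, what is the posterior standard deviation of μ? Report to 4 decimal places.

3.7203

For Normal data with known variance σ², a Normal(μ₀, σ₀²) prior on μ is conjugate. Posterior precision = 1/σ₀² + n/σ²; posterior mean is the precision-weighted average of μ₀ and x̄.
σ₀² = 7.83² = 61.3089, σ² = 13.37² = 178.7569; σ² + n·σ₀² = 178.7569 + 10·61.3089 = 791.8459.
Posterior precision = 1/σ₀² + n/σ² = 1/61.3089 + 10/178.7569 = (σ² + n·σ₀²)/(σ₀²σ²) = 791.8459/(61.3089·178.7569); posterior variance σₙ² = σ₀²σ²/(σ² + n·σ₀²) = 61.3089·178.7569/791.8459 = 13.840305.
Posterior SD = √σₙ² = √(61.3089·178.7569/791.8459) = 3.7203.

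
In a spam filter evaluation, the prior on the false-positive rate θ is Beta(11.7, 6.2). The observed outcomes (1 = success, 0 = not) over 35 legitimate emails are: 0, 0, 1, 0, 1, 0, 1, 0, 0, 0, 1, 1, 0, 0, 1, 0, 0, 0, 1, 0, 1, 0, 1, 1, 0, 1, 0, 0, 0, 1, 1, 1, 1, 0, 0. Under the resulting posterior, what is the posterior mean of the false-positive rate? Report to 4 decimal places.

0.5047

The Beta prior is conjugate to a Binomial/Bernoulli likelihood; the update adds successes to α and failures to β.
Posterior: Beta(α+k, β+n−k) = Beta(11.7+15, 6.2+20) = Beta(26.7, 26.2).
Posterior mean = α/(α+β) = 26.7/52.9 = 0.5047.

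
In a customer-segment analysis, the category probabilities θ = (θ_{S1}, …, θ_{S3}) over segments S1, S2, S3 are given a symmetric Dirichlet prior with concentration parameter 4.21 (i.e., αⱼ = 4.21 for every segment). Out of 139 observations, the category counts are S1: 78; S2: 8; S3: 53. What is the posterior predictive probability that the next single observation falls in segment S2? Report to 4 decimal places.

0.0805

The Dirichlet prior is conjugate to the Multinomial likelihood: each posterior αⱼ = prior αⱼ + observed count nⱼ.
Posterior concentration: (82.21, 12.21, 57.21), total = 151.63.
P(next = S2 | data) = α_{S2}/Σα = 0.0805.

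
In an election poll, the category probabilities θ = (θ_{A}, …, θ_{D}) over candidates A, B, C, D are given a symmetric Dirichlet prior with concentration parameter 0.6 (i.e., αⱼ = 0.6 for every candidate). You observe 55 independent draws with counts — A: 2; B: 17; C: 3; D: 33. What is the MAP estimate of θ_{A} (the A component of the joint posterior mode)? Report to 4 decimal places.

The Dirichlet prior is conjugate to the Multinomial likelihood: each posterior αⱼ = prior αⱼ + observed count nⱼ.
Posterior concentration: (2.6, 17.6, 3.6, 33.6), total = 57.4.
Joint mode component: (α_{A}−1)/(Σα−K) = 1.6/53.4 = 0.0300.

0.0300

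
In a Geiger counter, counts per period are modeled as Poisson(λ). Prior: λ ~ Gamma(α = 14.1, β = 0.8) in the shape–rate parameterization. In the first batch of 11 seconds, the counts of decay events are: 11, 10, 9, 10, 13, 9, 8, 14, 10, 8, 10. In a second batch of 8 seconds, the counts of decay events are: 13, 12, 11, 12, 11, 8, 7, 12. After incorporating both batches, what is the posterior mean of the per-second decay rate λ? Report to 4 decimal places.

With a Gamma(shape α, rate β) prior, the Poisson likelihood is conjugate: the posterior is Gamma(α + ΣXᵢ, β + n).
Batch 1: sum of counts S = 112 over n = 11 seconds.
After batch 1: Gamma(α+S, β+n) = Gamma(14.1+112, 0.8+11) = Gamma(126.1, 11.8).
Batch 2: sum of counts S = 86 over n = 8 seconds.
After batch 2: Gamma(α+S, β+n) = Gamma(126.1+86, 11.8+8) = Gamma(212.1, 19.8).
Posterior mean = α/β = 212.1/19.8 = 10.7121.

10.7121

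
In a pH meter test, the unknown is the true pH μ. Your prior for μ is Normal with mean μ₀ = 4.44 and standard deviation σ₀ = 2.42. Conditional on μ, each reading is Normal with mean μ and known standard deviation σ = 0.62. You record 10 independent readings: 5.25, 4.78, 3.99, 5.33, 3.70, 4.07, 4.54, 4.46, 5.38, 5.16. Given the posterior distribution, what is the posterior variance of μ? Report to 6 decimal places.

For Normal data with known variance σ², a Normal(μ₀, σ₀²) prior on μ is conjugate. Posterior precision = 1/σ₀² + n/σ²; posterior mean is the precision-weighted average of μ₀ and x̄.
σ₀² = 2.42² = 5.8564, σ² = 0.62² = 0.3844; σ² + n·σ₀² = 0.3844 + 10·5.8564 = 58.9484.
Posterior precision = 1/σ₀² + n/σ² = 1/5.8564 + 10/0.3844 = (σ² + n·σ₀²)/(σ₀²σ²) = 58.9484/(5.8564·0.3844); posterior variance σₙ² = σ₀²σ²/(σ² + n·σ₀²) = 5.8564·0.3844/58.9484 = 0.038189.

0.038189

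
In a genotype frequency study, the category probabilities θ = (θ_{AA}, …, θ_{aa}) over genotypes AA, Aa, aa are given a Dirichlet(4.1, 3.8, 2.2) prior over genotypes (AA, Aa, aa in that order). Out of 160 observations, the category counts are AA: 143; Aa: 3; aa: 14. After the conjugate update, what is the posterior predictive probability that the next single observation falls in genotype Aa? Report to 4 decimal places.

0.0400

The Dirichlet prior is conjugate to the Multinomial likelihood: each posterior αⱼ = prior αⱼ + observed count nⱼ.
Posterior concentration: (147.1, 6.8, 16.2), total = 170.1.
P(next = Aa | data) = α_{Aa}/Σα = 0.0400.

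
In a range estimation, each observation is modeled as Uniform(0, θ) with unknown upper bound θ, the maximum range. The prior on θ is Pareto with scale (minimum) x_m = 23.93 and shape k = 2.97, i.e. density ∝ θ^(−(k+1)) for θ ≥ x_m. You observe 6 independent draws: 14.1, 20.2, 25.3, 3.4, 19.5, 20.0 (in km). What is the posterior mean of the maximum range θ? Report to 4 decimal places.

28.4744

A Pareto(scale x_m, shape k) prior on the upper bound θ of Uniform(0, θ) is conjugate: posterior is Pareto(max(x_m, max xᵢ), k + n).
Sample maximum = 25.3; prior scale x_m = 23.93 → posterior scale = max = 25.30.
Posterior shape = 2.97 + 6 = 8.97.
E[θ|data] = k·x_m/(k−1) = 8.97·25.30/7.97 = 28.4744.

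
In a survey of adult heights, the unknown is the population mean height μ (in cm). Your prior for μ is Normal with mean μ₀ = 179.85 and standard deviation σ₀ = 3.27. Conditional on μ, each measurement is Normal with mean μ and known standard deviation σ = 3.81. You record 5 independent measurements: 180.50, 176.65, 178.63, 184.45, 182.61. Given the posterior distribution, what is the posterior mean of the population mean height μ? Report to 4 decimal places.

For Normal data with known variance σ², a Normal(μ₀, σ₀²) prior on μ is conjugate. Posterior precision = 1/σ₀² + n/σ²; posterior mean is the precision-weighted average of μ₀ and x̄.
Σxᵢ = 180.50 + 176.65 + 178.63 + 184.45 + 182.61 = 902.84, so n·x̄ = 902.84.
σ₀² = 3.27² = 10.6929, σ² = 3.81² = 14.5161; σ² + n·σ₀² = 14.5161 + 5·10.6929 = 67.9806.
Posterior mean = (μ₀/σ₀² + n·x̄/σ²)/(1/σ₀² + n/σ²) = (σ²·μ₀ + σ₀²·n·x̄)/(σ² + n·σ₀²) = (14.5161·179.85 + 10.6929·902.84)/67.9806 = 12264.698421/67.9806 = 180.4147.

180.4147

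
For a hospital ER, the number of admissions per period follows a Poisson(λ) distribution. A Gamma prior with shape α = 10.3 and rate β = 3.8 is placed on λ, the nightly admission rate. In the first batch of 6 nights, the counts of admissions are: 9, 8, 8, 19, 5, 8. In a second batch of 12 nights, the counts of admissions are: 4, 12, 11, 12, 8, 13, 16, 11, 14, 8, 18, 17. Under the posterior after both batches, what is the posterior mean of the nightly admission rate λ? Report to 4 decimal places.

With a Gamma(shape α, rate β) prior, the Poisson likelihood is conjugate: the posterior is Gamma(α + ΣXᵢ, β + n).
Batch 1: sum of counts S = 57 over n = 6 nights.
After batch 1: Gamma(α+S, β+n) = Gamma(10.3+57, 3.8+6) = Gamma(67.3, 9.8).
Batch 2: sum of counts S = 144 over n = 12 nights.
After batch 2: Gamma(α+S, β+n) = Gamma(67.3+144, 9.8+12) = Gamma(211.3, 21.8).
Posterior mean = α/β = 211.3/21.8 = 9.6927.

9.6927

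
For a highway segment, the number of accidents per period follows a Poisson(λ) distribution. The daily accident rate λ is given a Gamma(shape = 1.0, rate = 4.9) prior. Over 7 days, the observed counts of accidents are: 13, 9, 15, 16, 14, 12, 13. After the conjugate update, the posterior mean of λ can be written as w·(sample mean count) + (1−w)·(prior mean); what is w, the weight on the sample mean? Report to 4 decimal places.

0.5882

With a Gamma(shape α, rate β) prior, the Poisson likelihood is conjugate: the posterior is Gamma(α + ΣXᵢ, β + n).
Posterior mean = (α₀+S)/(β₀+n) = [n/(β₀+n)]·(S/n) + [β₀/(β₀+n)]·(α₀/β₀), so only n and β₀ enter the weight.
Weight on data w = n/(β₀+n) = 7/(4.9+7) = 7/11.9 = 0.5882.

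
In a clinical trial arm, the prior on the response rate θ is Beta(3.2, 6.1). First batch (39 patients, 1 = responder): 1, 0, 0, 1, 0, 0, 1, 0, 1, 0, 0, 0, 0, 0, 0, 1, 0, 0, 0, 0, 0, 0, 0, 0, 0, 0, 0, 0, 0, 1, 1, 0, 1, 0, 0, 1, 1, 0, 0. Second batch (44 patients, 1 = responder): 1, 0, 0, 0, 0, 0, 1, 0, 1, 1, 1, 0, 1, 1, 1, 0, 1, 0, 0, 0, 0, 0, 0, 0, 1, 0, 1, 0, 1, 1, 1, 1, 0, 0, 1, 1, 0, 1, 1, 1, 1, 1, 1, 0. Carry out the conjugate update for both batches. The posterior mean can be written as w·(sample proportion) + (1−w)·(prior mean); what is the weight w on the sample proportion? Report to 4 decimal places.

The Beta prior is conjugate to a Binomial/Bernoulli likelihood; the update adds successes to α and failures to β.
Total number of patients: n = 39 + 44 = 83.
Posterior mean = (α₀+k)/(α₀+β₀+n) = [n/(α₀+β₀+n)]·(k/n) + [(α₀+β₀)/(α₀+β₀+n)]·α₀/(α₀+β₀), so only n and the prior enter the weight.
The weight on the data is w = n/(α₀+β₀+n) = 83/(3.2+6.1+83) = 83/92.3 = 0.8992.

0.8992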